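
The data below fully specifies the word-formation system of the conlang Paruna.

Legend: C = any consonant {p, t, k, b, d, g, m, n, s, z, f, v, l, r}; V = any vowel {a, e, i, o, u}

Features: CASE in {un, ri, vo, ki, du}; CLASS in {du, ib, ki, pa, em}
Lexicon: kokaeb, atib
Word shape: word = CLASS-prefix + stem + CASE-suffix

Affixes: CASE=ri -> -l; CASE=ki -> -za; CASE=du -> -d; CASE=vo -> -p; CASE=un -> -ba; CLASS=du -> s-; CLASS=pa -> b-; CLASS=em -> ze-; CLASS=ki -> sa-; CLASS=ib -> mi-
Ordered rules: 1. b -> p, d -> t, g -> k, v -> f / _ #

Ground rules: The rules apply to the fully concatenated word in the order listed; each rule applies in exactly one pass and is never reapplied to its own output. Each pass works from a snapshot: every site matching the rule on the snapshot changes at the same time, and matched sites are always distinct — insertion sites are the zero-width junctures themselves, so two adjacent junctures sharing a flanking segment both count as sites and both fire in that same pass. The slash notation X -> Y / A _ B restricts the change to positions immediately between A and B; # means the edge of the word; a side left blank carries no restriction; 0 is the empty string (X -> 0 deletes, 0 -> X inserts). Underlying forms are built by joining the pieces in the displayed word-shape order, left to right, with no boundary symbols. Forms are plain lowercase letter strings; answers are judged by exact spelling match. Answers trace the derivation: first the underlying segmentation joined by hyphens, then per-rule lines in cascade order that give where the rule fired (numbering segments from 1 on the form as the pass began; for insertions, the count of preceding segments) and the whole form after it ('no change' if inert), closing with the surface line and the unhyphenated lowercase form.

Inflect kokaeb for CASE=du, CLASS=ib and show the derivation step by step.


underlying: mi-kokaeb-d
1. b -> p, d -> t, g -> k, v -> f / _ #: fires at position(s) 9: mikokaebt
surface: mikokaebt


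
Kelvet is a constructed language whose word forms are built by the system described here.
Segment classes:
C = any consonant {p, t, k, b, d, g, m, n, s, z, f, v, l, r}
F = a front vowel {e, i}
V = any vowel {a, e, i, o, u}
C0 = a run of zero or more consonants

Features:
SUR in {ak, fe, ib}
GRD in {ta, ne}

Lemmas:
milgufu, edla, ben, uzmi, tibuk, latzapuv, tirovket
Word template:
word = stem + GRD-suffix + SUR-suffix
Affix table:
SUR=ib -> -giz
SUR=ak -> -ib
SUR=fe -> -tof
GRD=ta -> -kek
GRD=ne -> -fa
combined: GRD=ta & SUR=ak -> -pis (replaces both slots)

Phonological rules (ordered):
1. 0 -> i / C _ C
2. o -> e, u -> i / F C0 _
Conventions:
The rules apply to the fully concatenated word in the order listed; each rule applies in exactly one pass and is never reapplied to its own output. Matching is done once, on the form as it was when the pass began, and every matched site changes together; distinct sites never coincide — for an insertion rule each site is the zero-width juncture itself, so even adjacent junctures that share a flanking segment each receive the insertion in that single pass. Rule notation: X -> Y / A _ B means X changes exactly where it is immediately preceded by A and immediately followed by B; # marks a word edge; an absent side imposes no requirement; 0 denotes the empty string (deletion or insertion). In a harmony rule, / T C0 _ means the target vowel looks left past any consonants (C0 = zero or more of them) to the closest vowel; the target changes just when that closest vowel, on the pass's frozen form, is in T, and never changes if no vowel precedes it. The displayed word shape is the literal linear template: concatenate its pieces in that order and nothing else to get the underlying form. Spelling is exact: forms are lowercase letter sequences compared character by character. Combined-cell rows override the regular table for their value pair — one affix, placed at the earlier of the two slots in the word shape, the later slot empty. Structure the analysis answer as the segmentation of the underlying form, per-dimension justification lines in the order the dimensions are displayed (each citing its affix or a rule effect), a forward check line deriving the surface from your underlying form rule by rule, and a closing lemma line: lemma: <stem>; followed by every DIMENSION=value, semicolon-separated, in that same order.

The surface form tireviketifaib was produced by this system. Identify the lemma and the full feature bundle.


underlying: tirovket-fa-ib
SUR=ak - signalled by the affix -ib
GRD=ne - signalled by the affix -fa
check: tirovketfaib -> tiroviketifaib -> tireviketifaib
lemma: tirovket; SUR=ak; GRD=ne


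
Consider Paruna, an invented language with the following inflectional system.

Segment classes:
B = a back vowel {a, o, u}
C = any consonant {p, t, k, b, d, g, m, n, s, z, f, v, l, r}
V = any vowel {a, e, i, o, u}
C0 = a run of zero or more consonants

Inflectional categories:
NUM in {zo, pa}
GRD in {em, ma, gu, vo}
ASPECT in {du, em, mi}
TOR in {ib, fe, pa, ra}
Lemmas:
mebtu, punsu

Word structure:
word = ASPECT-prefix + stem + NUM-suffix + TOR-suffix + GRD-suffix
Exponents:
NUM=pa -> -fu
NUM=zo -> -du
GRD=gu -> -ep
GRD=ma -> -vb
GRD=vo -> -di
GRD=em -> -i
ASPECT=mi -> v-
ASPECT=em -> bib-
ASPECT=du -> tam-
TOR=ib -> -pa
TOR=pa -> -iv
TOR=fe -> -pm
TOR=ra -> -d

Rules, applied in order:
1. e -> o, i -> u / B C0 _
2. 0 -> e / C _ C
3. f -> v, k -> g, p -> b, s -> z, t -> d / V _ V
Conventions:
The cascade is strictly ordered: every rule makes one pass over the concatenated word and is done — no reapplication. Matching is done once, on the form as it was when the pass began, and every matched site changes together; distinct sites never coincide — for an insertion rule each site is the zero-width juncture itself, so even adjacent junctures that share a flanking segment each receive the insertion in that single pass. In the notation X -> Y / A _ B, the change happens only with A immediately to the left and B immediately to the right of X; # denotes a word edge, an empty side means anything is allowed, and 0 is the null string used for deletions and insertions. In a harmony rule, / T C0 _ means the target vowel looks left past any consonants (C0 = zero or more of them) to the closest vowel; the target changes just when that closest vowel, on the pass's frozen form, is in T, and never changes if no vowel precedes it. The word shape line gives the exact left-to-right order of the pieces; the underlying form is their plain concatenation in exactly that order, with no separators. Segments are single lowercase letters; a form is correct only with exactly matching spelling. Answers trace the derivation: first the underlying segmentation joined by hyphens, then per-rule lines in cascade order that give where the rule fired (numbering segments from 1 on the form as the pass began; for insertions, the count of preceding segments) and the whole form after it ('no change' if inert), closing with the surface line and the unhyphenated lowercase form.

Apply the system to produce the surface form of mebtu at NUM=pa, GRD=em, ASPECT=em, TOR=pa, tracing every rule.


underlying: bib-mebtu-fu-iv-i
1. e -> o, i -> u / B C0 _: fires at position(s) 11: bibmebtufuuvi
2. 0 -> e / C _ C: inserts after position(s) 3, 6: bibemebetufuuvi
3. f -> v, k -> g, p -> b, s -> z, t -> d / V _ V: fires at position(s) 9, 11: bibemebeduvuuvi
surface: bibemebeduvuuvi


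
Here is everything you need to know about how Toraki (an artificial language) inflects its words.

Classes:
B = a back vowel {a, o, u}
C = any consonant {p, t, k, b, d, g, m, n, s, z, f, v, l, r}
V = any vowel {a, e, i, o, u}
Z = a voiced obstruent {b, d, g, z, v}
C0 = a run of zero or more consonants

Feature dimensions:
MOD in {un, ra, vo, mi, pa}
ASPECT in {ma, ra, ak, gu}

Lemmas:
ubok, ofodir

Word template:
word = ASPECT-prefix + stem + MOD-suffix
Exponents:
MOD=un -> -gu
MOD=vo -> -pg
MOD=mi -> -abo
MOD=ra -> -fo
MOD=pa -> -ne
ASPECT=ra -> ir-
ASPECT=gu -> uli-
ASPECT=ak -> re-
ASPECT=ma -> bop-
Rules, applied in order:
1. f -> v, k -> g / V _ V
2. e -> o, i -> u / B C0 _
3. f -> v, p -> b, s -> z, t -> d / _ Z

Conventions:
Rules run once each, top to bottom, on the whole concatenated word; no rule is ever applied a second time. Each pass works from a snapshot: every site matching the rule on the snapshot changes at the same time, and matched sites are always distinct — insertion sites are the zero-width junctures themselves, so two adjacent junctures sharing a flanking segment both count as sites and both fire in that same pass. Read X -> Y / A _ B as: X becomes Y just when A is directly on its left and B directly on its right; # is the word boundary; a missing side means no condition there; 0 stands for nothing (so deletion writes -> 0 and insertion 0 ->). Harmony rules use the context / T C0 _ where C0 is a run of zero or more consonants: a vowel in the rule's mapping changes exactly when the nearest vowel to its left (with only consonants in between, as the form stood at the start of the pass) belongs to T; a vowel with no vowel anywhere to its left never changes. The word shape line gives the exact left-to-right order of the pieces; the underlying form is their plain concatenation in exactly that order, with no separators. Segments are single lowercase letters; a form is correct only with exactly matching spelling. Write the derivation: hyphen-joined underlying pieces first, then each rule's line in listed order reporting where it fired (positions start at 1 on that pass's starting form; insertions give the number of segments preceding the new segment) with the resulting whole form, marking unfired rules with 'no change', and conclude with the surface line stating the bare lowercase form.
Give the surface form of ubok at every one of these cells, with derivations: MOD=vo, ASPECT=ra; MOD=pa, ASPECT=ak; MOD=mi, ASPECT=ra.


cell MOD=vo, ASPECT=ra:
underlying: ir-ubok-pg
1. f -> v, k -> g / V _ V: no change
2. e -> o, i -> u / B C0 _: no change
3. f -> v, p -> b, s -> z, t -> d / _ Z: fires at position(s) 7: irubokbg
surface: irubokbg

cell MOD=pa, ASPECT=ak:
underlying: re-ubok-ne
1. f -> v, k -> g / V _ V: no change
2. e -> o, i -> u / B C0 _: fires at position(s) 8: reubokno
3. f -> v, p -> b, s -> z, t -> d / _ Z: no change
surface: reubokno

cell MOD=mi, ASPECT=ra:
underlying: ir-ubok-abo
1. f -> v, k -> g / V _ V: fires at position(s) 6: irubogabo
2. e -> o, i -> u / B C0 _: no change
3. f -> v, p -> b, s -> z, t -> d / _ Z: no change
surface: irubogabo


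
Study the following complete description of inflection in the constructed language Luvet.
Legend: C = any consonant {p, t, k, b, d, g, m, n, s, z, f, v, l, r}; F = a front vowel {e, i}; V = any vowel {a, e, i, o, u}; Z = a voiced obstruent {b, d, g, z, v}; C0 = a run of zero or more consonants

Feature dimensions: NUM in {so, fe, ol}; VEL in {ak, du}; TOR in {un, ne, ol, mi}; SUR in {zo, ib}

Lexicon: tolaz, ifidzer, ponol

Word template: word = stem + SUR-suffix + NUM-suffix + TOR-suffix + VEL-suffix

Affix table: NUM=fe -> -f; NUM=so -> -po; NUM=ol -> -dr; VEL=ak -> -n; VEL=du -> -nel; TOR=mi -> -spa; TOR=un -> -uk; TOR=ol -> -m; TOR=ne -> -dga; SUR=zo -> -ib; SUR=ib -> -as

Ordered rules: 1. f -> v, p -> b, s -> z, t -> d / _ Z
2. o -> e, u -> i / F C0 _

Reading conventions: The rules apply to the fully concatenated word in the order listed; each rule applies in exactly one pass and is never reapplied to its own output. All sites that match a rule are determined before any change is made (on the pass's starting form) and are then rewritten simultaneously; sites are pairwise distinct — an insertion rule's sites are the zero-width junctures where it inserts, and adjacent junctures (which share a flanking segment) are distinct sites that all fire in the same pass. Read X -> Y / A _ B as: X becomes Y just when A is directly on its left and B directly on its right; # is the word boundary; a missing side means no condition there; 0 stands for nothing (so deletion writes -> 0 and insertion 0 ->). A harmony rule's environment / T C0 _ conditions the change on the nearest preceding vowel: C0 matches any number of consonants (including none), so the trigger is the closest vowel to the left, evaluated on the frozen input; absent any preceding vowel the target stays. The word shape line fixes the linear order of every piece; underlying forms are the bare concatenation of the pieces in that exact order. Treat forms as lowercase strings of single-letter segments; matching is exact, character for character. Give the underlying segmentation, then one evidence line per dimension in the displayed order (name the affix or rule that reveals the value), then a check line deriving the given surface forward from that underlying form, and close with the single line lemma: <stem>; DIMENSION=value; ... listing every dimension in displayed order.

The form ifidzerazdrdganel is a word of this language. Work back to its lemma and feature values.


underlying: ifidzer-as-dr-dga-nel
NUM=ol - signalled by the affix -dr
VEL=du - signalled by the affix -nel
TOR=ne - signalled by the affix -dga
SUR=ib - signalled by the affix -as
check: ifidzerasdrdganel -> ifidzerazdrdganel -> ifidzerazdrdganel
lemma: ifidzer; NUM=ol; VEL=du; TOR=ne; SUR=ib


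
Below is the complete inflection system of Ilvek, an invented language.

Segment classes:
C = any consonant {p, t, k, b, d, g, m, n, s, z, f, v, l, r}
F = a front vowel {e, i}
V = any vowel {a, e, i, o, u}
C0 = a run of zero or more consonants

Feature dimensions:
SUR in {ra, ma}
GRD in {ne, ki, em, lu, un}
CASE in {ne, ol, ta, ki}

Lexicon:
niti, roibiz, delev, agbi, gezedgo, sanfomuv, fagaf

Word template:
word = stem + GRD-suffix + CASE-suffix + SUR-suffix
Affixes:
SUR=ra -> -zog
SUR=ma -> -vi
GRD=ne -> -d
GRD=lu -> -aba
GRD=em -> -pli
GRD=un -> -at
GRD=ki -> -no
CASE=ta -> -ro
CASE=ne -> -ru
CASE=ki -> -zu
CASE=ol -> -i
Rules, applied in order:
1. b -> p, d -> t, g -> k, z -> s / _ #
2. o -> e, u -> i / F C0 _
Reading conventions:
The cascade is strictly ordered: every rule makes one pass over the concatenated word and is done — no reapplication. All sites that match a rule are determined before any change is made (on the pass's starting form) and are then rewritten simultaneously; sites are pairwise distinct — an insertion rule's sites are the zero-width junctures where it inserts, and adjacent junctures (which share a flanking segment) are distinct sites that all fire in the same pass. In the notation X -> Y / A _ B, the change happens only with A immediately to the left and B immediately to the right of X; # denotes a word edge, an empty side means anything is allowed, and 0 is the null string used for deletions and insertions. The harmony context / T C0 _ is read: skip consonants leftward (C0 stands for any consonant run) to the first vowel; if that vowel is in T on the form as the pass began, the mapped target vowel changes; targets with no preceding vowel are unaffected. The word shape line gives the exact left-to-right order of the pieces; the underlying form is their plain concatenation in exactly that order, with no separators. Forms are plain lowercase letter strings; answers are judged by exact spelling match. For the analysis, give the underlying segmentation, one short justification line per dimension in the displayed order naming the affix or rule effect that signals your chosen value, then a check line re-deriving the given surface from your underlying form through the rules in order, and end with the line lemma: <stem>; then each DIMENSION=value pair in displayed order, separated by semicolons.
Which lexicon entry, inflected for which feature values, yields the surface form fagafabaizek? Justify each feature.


underlying: fagaf-aba-i-zog
SUR=ra - signalled by the affix -zog
GRD=lu - signalled by the affix -aba
CASE=ol - signalled by the affix -i
check: fagafabaizog -> fagafabaizok -> fagafabaizek
lemma: fagaf; SUR=ra; GRD=lu; CASE=ol


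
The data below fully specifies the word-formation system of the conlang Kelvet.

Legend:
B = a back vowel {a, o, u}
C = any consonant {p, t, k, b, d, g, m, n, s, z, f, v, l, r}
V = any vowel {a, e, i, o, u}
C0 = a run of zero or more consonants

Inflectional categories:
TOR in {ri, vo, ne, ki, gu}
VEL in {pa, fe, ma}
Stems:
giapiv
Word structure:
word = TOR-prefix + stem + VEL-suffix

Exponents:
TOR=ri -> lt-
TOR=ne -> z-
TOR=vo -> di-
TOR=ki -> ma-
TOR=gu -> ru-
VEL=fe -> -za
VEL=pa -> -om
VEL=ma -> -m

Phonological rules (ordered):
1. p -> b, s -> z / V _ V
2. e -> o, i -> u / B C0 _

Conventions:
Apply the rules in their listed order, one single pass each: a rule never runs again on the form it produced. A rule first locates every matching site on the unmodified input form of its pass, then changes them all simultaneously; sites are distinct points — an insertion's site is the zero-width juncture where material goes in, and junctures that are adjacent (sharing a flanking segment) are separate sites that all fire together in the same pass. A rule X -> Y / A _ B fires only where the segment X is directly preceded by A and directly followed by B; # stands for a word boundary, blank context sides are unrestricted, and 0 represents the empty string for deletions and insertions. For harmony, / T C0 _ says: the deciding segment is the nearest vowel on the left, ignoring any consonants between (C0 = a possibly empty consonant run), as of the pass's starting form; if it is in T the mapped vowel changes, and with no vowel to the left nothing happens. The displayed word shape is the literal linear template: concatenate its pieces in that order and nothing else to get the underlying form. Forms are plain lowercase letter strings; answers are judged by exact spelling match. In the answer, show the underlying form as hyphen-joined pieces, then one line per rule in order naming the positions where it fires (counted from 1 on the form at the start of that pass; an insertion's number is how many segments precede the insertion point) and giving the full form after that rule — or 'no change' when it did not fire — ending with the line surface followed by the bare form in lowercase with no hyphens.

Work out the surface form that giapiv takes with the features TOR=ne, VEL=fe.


underlying: z-giapiv-za
1. p -> b, s -> z / V _ V: fires at position(s) 5: zgiabivza
2. e -> o, i -> u / B C0 _: fires at position(s) 6: zgiabuvza
surface: zgiabuvza


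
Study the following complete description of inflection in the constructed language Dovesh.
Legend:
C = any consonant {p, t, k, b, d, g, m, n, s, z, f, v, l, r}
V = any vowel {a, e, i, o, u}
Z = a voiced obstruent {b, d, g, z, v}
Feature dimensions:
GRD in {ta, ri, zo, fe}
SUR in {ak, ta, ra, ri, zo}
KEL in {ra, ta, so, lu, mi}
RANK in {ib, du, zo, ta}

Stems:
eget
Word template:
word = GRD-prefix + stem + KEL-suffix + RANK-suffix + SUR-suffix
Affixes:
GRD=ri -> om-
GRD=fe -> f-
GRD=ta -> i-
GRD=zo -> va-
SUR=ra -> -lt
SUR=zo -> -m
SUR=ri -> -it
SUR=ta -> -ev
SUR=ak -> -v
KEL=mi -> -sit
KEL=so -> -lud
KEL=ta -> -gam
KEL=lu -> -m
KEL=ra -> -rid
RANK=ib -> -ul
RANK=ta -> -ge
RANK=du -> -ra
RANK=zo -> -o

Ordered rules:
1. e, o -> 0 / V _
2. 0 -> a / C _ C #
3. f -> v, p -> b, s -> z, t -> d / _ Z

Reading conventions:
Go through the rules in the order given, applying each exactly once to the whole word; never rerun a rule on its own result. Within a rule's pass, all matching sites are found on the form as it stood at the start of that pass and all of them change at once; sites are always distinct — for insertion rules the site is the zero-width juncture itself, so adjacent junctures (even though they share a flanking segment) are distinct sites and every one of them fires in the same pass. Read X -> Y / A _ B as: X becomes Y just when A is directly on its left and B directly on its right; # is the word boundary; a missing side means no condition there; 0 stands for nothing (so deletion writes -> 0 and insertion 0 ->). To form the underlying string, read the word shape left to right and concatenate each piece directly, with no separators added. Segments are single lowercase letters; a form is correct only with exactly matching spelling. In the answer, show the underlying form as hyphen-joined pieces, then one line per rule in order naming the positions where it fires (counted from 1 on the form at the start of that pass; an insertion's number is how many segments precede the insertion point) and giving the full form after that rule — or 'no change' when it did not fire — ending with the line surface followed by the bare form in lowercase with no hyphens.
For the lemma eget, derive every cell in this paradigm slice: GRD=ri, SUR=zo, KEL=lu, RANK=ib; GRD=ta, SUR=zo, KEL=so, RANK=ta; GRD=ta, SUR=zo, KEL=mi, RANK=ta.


cell GRD=ri, SUR=zo, KEL=lu, RANK=ib:
underlying: om-eget-m-ul-m
1. e, o -> 0 / V _: no change
2. 0 -> a / C _ C #: inserts after position(s) 9: omegetmulam
3. f -> v, p -> b, s -> z, t -> d / _ Z: no change
surface: omegetmulam

cell GRD=ta, SUR=zo, KEL=so, RANK=ta:
underlying: i-eget-lud-ge-m
1. e, o -> 0 / V _: fires at position(s) 2: igetludgem
2. 0 -> a / C _ C #: no change
3. f -> v, p -> b, s -> z, t -> d / _ Z: no change
surface: igetludgem

cell GRD=ta, SUR=zo, KEL=mi, RANK=ta:
underlying: i-eget-sit-ge-m
1. e, o -> 0 / V _: fires at position(s) 2: igetsitgem
2. 0 -> a / C _ C #: no change
3. f -> v, p -> b, s -> z, t -> d / _ Z: fires at position(s) 7: igetsidgem
surface: igetsidgem


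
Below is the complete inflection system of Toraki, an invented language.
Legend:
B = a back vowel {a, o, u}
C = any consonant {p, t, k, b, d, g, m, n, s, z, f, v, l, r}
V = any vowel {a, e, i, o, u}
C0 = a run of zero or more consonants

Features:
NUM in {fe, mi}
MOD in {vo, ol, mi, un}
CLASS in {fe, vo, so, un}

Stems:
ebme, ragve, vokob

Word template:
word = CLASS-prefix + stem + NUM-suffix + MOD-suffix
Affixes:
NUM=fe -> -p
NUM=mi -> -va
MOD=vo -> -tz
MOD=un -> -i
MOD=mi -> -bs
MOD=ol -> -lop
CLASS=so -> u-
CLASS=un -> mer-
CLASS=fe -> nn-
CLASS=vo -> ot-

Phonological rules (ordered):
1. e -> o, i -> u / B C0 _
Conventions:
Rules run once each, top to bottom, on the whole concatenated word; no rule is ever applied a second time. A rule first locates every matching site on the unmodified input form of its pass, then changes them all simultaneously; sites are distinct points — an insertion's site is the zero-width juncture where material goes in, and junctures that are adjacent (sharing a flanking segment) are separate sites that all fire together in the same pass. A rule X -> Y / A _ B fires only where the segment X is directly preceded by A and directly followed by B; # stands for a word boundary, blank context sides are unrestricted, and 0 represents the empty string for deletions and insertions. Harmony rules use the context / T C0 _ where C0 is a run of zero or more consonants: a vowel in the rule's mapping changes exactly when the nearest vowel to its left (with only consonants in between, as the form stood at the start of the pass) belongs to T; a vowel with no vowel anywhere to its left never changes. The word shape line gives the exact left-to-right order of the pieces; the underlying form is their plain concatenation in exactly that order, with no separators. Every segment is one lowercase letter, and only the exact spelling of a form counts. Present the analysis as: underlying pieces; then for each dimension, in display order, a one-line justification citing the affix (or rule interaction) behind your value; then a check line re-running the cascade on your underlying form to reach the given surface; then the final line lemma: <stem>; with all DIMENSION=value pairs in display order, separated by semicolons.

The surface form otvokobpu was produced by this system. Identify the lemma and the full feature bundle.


underlying: ot-vokob-p-i
NUM=fe - signalled by the affix -p
MOD=un - signalled by the affix -i
CLASS=vo - signalled by the affix ot-
check: otvokobpi -> otvokobpu
lemma: vokob; NUM=fe; MOD=un; CLASS=vo


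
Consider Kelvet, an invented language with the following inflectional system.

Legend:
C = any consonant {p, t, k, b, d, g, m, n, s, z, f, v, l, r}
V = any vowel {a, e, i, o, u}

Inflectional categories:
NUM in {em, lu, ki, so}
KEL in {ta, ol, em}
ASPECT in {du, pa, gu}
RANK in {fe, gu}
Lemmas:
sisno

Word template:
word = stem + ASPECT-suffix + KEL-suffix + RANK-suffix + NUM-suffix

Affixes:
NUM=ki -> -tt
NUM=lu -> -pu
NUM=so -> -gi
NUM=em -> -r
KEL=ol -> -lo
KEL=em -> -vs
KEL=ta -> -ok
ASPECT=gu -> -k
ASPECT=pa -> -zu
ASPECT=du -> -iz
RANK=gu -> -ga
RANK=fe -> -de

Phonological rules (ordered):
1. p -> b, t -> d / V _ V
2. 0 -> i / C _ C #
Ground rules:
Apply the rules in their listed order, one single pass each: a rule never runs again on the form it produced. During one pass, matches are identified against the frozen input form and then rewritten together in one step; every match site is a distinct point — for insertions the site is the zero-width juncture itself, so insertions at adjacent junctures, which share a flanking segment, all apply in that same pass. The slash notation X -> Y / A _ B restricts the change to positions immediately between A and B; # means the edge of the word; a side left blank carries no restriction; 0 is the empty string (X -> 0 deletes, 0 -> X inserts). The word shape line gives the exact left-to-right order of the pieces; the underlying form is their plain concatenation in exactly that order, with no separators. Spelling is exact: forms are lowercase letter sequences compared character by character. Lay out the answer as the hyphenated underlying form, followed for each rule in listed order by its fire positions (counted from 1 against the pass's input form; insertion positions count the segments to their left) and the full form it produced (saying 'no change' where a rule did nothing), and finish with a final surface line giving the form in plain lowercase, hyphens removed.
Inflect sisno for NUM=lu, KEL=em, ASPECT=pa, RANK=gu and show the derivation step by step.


underlying: sisno-zu-vs-ga-pu
1. p -> b, t -> d / V _ V: fires at position(s) 12: sisnozuvsgabu
2. 0 -> i / C _ C #: no change
surface: sisnozuvsgabu


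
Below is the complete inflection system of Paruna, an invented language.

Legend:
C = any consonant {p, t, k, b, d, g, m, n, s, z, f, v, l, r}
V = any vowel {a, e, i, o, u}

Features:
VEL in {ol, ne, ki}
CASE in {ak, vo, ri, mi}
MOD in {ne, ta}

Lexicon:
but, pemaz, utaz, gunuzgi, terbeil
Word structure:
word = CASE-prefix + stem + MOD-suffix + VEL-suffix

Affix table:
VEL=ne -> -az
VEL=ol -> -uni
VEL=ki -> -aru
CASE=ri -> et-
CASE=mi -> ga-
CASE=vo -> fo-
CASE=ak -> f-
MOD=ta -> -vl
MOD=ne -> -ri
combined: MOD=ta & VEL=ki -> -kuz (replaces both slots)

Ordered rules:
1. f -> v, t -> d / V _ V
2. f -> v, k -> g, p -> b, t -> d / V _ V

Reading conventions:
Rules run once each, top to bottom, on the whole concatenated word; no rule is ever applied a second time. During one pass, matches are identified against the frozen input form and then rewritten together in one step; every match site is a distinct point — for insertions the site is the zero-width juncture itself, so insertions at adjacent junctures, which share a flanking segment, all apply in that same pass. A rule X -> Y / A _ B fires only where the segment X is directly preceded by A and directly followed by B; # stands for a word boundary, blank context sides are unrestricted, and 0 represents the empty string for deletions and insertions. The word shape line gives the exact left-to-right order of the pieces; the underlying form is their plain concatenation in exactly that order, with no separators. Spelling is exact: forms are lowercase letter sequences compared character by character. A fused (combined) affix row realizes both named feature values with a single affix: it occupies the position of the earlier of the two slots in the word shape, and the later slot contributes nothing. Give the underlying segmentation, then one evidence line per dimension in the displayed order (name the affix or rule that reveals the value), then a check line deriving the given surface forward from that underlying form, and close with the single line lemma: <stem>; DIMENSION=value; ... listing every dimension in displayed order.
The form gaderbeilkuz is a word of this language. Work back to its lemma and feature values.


underlying: ga-terbeil-kuz
VEL=ki - signalled by the combined affix row
CASE=mi - signalled by the affix ga-
MOD=ta - signalled by the combined affix row
check: gaterbeilkuz -> gaderbeilkuz -> gaderbeilkuz
lemma: terbeil; VEL=ki; CASE=mi; MOD=ta


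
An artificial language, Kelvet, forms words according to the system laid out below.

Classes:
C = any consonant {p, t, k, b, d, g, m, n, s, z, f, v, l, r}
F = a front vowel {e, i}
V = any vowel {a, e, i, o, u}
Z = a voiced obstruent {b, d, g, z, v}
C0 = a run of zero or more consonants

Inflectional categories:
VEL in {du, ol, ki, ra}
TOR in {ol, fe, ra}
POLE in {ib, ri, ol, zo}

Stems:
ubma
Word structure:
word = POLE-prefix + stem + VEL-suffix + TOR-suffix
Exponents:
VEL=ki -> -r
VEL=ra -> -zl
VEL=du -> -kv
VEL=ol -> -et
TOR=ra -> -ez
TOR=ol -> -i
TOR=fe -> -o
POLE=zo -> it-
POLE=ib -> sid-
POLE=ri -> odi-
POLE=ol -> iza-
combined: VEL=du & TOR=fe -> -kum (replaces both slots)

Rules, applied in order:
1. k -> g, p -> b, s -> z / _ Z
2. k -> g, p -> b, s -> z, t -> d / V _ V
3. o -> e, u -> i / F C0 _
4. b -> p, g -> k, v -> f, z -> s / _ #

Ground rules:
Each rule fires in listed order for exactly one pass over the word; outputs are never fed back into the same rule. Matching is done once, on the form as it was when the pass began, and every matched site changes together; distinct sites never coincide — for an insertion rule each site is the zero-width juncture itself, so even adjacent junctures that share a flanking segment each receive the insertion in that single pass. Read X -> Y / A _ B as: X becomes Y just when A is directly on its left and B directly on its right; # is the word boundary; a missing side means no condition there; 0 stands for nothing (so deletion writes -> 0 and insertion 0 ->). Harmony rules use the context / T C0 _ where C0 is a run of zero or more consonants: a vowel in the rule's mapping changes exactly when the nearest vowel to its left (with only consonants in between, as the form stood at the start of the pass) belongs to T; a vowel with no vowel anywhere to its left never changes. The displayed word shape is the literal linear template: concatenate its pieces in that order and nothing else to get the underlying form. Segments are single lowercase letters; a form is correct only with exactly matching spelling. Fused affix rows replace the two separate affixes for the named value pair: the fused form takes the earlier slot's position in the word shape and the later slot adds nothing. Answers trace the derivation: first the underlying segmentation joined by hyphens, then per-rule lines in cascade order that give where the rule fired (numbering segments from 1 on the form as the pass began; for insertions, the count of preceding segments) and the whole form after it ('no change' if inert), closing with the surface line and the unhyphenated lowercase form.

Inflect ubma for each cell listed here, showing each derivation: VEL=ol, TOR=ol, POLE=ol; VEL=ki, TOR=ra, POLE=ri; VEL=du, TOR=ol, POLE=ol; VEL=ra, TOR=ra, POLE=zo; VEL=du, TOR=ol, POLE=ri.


cell VEL=ol, TOR=ol, POLE=ol:
underlying: iza-ubma-et-i
1. k -> g, p -> b, s -> z / _ Z: no change
2. k -> g, p -> b, s -> z, t -> d / V _ V: fires at position(s) 9: izaubmaedi
3. o -> e, u -> i / F C0 _: no change
4. b -> p, g -> k, v -> f, z -> s / _ #: no change
surface: izaubmaedi

cell VEL=ki, TOR=ra, POLE=ri:
underlying: odi-ubma-r-ez
1. k -> g, p -> b, s -> z / _ Z: no change
2. k -> g, p -> b, s -> z, t -> d / V _ V: no change
3. o -> e, u -> i / F C0 _: fires at position(s) 4: odiibmarez
4. b -> p, g -> k, v -> f, z -> s / _ #: fires at position(s) 10: odiibmares
surface: odiibmares

cell VEL=du, TOR=ol, POLE=ol:
underlying: iza-ubma-kv-i
1. k -> g, p -> b, s -> z / _ Z: fires at position(s) 8: izaubmagvi
2. k -> g, p -> b, s -> z, t -> d / V _ V: no change
3. o -> e, u -> i / F C0 _: no change
4. b -> p, g -> k, v -> f, z -> s / _ #: no change
surface: izaubmagvi

cell VEL=ra, TOR=ra, POLE=zo:
underlying: it-ubma-zl-ez
1. k -> g, p -> b, s -> z / _ Z: no change
2. k -> g, p -> b, s -> z, t -> d / V _ V: fires at position(s) 2: idubmazlez
3. o -> e, u -> i / F C0 _: fires at position(s) 3: idibmazlez
4. b -> p, g -> k, v -> f, z -> s / _ #: fires at position(s) 10: idibmazles
surface: idibmazles

cell VEL=du, TOR=ol, POLE=ri:
underlying: odi-ubma-kv-i
1. k -> g, p -> b, s -> z / _ Z: fires at position(s) 8: odiubmagvi
2. k -> g, p -> b, s -> z, t -> d / V _ V: no change
3. o -> e, u -> i / F C0 _: fires at position(s) 4: odiibmagvi
4. b -> p, g -> k, v -> f, z -> s / _ #: no change
surface: odiibmagvi


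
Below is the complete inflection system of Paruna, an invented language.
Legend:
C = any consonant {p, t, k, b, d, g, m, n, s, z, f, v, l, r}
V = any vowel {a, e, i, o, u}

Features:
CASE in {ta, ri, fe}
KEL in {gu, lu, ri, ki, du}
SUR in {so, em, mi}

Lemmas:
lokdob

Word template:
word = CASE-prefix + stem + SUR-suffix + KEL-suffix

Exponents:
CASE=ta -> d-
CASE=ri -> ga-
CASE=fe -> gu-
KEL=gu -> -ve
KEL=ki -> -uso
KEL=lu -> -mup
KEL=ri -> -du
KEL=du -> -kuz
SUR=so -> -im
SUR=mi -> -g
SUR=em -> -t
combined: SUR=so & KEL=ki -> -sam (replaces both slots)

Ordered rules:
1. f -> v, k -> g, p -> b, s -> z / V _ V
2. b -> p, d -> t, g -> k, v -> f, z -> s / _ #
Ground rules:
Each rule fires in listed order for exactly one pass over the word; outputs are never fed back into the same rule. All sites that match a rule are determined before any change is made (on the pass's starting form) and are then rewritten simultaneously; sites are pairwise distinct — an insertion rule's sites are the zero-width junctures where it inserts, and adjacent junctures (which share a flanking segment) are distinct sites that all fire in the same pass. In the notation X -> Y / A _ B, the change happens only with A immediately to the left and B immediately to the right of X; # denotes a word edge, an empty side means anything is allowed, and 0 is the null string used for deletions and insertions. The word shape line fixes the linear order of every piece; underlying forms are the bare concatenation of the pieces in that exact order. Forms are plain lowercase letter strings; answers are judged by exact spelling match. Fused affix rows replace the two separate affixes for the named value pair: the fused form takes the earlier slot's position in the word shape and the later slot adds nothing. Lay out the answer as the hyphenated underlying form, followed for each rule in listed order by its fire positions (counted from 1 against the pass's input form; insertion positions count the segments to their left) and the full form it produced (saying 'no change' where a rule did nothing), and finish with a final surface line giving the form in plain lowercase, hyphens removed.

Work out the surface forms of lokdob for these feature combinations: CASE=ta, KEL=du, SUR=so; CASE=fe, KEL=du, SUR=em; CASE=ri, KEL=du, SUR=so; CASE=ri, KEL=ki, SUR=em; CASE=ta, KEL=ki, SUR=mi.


cell CASE=ta, KEL=du, SUR=so:
underlying: d-lokdob-im-kuz
1. f -> v, k -> g, p -> b, s -> z / V _ V: no change
2. b -> p, d -> t, g -> k, v -> f, z -> s / _ #: fires at position(s) 12: dlokdobimkus
surface: dlokdobimkus

cell CASE=fe, KEL=du, SUR=em:
underlying: gu-lokdob-t-kuz
1. f -> v, k -> g, p -> b, s -> z / V _ V: no change
2. b -> p, d -> t, g -> k, v -> f, z -> s / _ #: fires at position(s) 12: gulokdobtkus
surface: gulokdobtkus

cell CASE=ri, KEL=du, SUR=so:
underlying: ga-lokdob-im-kuz
1. f -> v, k -> g, p -> b, s -> z / V _ V: no change
2. b -> p, d -> t, g -> k, v -> f, z -> s / _ #: fires at position(s) 13: galokdobimkus
surface: galokdobimkus

cell CASE=ri, KEL=ki, SUR=em:
underlying: ga-lokdob-t-uso
1. f -> v, k -> g, p -> b, s -> z / V _ V: fires at position(s) 11: galokdobtuzo
2. b -> p, d -> t, g -> k, v -> f, z -> s / _ #: no change
surface: galokdobtuzo

cell CASE=ta, KEL=ki, SUR=mi:
underlying: d-lokdob-g-uso
1. f -> v, k -> g, p -> b, s -> z / V _ V: fires at position(s) 10: dlokdobguzo
2. b -> p, d -> t, g -> k, v -> f, z -> s / _ #: no change
surface: dlokdobguzo


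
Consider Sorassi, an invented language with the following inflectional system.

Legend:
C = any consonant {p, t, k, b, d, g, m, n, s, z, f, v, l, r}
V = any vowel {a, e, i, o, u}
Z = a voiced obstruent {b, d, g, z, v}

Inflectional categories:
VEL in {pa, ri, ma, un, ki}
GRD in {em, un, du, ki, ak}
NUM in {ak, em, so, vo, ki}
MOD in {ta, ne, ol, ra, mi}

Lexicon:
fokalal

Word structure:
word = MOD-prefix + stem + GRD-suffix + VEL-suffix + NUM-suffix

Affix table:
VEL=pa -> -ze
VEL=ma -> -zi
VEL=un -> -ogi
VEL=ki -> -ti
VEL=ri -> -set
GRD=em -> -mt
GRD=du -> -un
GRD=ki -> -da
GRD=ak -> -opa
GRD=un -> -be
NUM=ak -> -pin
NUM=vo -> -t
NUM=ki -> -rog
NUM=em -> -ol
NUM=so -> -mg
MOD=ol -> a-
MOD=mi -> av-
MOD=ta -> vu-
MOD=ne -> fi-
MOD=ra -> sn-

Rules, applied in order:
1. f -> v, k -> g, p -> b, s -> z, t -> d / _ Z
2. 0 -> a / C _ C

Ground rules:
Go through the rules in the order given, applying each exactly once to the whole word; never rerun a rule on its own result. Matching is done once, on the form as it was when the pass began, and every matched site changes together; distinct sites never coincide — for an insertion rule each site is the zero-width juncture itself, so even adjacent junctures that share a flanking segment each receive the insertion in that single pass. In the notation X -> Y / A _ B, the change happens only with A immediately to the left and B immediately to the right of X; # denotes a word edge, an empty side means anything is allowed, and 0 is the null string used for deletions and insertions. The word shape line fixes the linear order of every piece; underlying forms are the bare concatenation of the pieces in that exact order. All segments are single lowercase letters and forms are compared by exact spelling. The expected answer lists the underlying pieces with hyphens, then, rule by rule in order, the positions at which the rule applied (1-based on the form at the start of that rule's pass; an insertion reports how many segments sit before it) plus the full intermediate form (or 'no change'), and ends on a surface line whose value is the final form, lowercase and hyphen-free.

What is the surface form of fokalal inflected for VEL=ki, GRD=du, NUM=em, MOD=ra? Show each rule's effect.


underlying: sn-fokalal-un-ti-ol
1. f -> v, k -> g, p -> b, s -> z, t -> d / _ Z: no change
2. 0 -> a / C _ C: inserts after position(s) 1, 2, 11: sanafokalalunatiol
surface: sanafokalalunatiol


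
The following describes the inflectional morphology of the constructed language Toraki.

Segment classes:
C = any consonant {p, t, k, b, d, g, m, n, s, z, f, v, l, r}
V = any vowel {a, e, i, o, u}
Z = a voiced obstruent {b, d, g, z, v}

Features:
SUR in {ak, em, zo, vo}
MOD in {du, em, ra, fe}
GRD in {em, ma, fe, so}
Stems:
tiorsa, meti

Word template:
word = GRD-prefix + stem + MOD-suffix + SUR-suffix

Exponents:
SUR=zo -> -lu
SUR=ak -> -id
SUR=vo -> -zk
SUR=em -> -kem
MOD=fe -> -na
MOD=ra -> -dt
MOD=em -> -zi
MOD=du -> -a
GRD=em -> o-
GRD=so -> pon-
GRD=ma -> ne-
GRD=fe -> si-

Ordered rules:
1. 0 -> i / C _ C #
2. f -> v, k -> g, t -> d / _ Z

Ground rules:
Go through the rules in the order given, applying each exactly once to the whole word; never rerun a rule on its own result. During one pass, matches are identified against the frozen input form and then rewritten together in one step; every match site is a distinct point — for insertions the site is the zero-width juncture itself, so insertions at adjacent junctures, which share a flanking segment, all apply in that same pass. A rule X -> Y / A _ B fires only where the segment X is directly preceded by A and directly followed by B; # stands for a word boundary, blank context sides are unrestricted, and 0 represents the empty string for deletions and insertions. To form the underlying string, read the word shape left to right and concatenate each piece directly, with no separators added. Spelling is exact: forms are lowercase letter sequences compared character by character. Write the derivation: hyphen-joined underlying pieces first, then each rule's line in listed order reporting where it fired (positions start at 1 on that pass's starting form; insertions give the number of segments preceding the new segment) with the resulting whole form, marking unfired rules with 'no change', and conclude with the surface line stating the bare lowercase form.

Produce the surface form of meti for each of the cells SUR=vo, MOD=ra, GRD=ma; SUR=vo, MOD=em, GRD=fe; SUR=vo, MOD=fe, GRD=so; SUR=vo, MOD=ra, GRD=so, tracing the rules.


cell SUR=vo, MOD=ra, GRD=ma:
underlying: ne-meti-dt-zk
1. 0 -> i / C _ C #: inserts after position(s) 9: nemetidtzik
2. f -> v, k -> g, t -> d / _ Z: fires at position(s) 8: nemetiddzik
surface: nemetiddzik

cell SUR=vo, MOD=em, GRD=fe:
underlying: si-meti-zi-zk
1. 0 -> i / C _ C #: inserts after position(s) 9: simetizizik
2. f -> v, k -> g, t -> d / _ Z: no change
surface: simetizizik

cell SUR=vo, MOD=fe, GRD=so:
underlying: pon-meti-na-zk
1. 0 -> i / C _ C #: inserts after position(s) 10: ponmetinazik
2. f -> v, k -> g, t -> d / _ Z: no change
surface: ponmetinazik

cell SUR=vo, MOD=ra, GRD=so:
underlying: pon-meti-dt-zk
1. 0 -> i / C _ C #: inserts after position(s) 10: ponmetidtzik
2. f -> v, k -> g, t -> d / _ Z: fires at position(s) 9: ponmetiddzik
surface: ponmetiddzik
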